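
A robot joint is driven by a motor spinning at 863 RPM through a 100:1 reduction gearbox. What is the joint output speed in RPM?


omega_joint = omega_motor / N = 863 / 100 = 8.6300

8.6300 RPM


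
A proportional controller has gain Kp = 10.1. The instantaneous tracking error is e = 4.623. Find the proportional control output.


u_P = Kp * e = 10.1 * 4.623 = 46.6923

46.6923


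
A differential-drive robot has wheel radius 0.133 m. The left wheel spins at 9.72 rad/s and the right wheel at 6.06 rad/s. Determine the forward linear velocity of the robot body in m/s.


v = r*(wR + wL)/2 = 0.133*(6.06 + 9.72)/2 = 1.0494

1.0494 m/s


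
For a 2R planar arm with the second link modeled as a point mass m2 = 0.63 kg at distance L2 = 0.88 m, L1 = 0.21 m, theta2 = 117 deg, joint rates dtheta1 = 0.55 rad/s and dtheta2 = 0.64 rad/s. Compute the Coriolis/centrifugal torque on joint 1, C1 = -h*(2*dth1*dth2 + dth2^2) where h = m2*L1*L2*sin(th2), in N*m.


h = m2*L1*L2*sin(th2) = 0.63*0.21*0.88*sin(117 deg) = 0.103735
C1 = -h*(2*0.55*0.64 + 0.64^2) = -0.103735*1.1136 = -0.1155

-0.1155 N*m


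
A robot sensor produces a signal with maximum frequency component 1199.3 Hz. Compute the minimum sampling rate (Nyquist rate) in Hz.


f_s,min = 2*f_max = 2*1199.3 = 2398.6000

2398.6000 Hz


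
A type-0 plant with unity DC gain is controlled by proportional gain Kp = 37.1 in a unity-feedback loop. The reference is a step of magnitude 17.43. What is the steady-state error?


e_ss = R/(1 + Kp) = 17.43/(1 + 37.1) = 17.43/38.1000 = 0.4575

0.4575


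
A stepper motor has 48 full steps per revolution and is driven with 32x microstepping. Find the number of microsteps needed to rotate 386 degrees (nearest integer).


step_size = 360/(48*32) = 360/1536 = 0.234375 deg
n = 386/(360/1536) = 386*1536/360 = 1646.9333 -> 1647

1647 steps


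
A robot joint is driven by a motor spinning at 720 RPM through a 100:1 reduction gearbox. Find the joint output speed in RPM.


omega_joint = omega_motor / N = 720 / 100 = 7.2000

7.2000 RPM


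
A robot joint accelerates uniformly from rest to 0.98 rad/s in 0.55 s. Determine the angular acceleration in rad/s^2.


alpha = delta_omega / t = 0.98 / 0.55 = 1.7818

1.7818 rad/s^2


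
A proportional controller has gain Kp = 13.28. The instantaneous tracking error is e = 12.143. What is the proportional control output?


u_P = Kp * e = 13.28 * 12.143 = 161.2590

161.2590


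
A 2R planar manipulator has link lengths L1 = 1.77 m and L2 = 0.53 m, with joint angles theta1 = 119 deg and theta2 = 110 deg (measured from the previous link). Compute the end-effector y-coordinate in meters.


y = L1*sin(th1) + L2*sin(th1+th2) = 1.77*sin(119 deg) + 0.53*sin(229 deg) = 1.1481

1.1481 m


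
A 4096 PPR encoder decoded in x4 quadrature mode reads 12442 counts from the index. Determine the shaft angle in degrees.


angle = counts * 360 / (PPR*4) = 12442 * 360 / 16384 = 273.3838

273.3838 degrees


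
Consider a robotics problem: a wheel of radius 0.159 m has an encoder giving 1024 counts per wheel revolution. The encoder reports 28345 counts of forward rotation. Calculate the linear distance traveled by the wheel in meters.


revs = 28345/1024 = 27.680664
d = revs * 2*pi*r = 27.680664 * 2*pi*0.159 = 27.6537

27.6537 m


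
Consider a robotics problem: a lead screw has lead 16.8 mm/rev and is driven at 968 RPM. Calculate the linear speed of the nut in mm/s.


v = lead * (RPM/60) = 16.8*968/60 = 271.0400

271.0400 mm/s


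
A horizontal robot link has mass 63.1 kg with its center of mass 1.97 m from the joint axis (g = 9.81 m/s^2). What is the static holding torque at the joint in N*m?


tau = m*g*L = 63.1 * 9.81 * 1.97 = 1219.4517

1219.4517 N*m


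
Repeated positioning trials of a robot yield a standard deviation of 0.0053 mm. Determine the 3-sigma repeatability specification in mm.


repeatability = 3*sigma = 3*0.0053 = 0.0159

0.0159 mm


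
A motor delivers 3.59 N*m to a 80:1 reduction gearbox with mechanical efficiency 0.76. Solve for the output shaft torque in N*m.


tau_out = tau_in * N * eta = 3.59 * 80 * 0.76 = 218.2720

218.2720 N*m


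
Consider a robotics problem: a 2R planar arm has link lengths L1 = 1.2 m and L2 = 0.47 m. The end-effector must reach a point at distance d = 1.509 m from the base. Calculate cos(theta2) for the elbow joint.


cos(th2) = (d^2 - L1^2 - L2^2)/(2*L1*L2) = (1.509^2 - 1.2^2 - 0.47^2)/(2*1.2*0.47) = 0.5463

0.5463


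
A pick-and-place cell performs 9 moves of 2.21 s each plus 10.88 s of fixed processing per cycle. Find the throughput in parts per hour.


T_cycle = 9*2.21 + 10.88 = 30.7700 s
rate = 3600/T = 116.9971

116.9971 parts/hour


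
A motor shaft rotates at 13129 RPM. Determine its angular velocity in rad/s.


omega = 13129 * 2*pi/60 = 1374.8657

1374.8657 rad/s


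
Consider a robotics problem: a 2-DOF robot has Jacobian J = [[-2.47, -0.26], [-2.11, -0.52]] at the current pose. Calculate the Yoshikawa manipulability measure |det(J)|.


det(J) = -2.47*-0.52 - (-0.26)*(-2.11) = 0.7358
|det(J)| = 0.7358

0.7358


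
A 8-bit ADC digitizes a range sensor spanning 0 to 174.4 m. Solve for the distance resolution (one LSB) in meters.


res = range / 2^n = 174.4/2^8 = 174.4/256 = 0.6813

0.6813 m


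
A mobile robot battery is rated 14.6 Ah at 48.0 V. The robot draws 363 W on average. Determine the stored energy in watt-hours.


E = capacity * V = 14.6*48.0 = 700.8000

700.8000 Wh


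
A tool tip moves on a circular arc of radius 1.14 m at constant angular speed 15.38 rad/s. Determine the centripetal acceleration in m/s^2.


a_c = omega^2 * r = 15.38^2 * 1.14 = 269.6606

269.6606 m/s^2


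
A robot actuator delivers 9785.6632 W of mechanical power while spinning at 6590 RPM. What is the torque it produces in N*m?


omega = 6590 * 2*pi/60 = 690.103186 rad/s
tau = P / omega = 9785.6632 / 690.103186 = 14.1800

14.1800 N*m


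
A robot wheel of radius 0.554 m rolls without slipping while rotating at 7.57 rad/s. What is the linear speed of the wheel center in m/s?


v = omega * r = 7.57 * 0.554 = 4.1938

4.1938 m/s


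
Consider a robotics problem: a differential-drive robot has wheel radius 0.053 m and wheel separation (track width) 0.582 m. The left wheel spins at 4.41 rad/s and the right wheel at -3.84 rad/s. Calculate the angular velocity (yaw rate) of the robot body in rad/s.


omega = r*(wR - wL)/L = 0.053*(-3.84 - (4.41))/0.582 = -0.7513

-0.7513 rad/s


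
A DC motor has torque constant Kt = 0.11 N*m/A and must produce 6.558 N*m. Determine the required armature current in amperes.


I = tau / Kt = 6.558/0.11 = 59.6182

59.6182 A


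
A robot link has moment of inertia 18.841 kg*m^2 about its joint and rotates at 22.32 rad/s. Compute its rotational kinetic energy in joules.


KE = (1/2)*I*omega^2 = 0.5*18.841*22.32^2 = 4693.1273

4693.1273 J


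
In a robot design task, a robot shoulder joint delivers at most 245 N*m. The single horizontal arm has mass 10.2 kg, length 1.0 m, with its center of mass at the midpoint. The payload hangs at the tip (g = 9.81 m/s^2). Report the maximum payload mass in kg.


tau_arm = m_arm*g*(L/2) = 10.2*9.81*1.0/2 = 50.0310 N*m
tau_payload = tau_max - tau_arm = 245 - 50.0310 = 194.9690
m_payload = tau_payload / (g*L) = 194.9690 / (9.81*1.0) = 19.8745

19.8745 kg


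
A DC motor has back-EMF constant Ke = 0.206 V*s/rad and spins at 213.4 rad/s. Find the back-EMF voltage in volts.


V_emf = Ke * omega = 0.206*213.4 = 43.9604

43.9604 V


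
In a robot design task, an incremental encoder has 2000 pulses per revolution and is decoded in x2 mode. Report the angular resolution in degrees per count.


resolution = 360 / (PPR * 2) = 360 / 4000 = 0.0900

0.0900 degrees


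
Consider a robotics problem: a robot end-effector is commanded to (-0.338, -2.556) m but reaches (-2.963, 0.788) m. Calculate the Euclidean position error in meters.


dx = -2.963 - (-0.338) = -2.6250, dy = 0.788 - (-2.556) = 3.3440
err = sqrt(6.890625 + 11.182336) = 4.2512

4.2512 m


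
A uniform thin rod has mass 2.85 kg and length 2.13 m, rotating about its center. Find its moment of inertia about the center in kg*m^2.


I = (1/12)*m*L^2 = (1/12)*2.85*2.13^2 = 1.0775

1.0775 kg*m^2


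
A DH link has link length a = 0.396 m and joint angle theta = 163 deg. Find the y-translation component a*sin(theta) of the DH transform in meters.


a*sin(theta) = 0.396*sin(163 deg) = 0.1158

0.1158 m


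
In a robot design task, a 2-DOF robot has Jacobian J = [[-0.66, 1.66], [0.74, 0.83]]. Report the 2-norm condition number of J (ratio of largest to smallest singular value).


JJ^T eigenvalues: trace(JJ^T) = 4.4277, det(JJ^T) = det(J)^2 = 3.15488644
s_max^2 = (4.4277 + sqrt(6.98498153))/2 = 3.53530578
s_min^2 = (4.4277 - sqrt(6.98498153))/2 = 0.89239422
kappa = s_max/s_min = sqrt(3.53530578/0.89239422) = 1.9904

1.9904


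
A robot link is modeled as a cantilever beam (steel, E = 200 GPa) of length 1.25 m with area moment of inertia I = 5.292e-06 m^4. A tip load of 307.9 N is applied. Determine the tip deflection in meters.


delta = F*L^3/(3*E*I) = 307.9*1.25^3/(3*2.000e+11*5.292e-06)
      = 601.3671875/3175200 = 1.8940e-04

1.8940e-04 m


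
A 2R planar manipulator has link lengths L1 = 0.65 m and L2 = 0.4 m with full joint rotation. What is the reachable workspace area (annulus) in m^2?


r_max = L1 + L2 = 1.0500, r_min = |L1 - L2| = 0.2500
A = pi*(r_max^2 - r_min^2) = pi*(1.1025 - 0.0625) = 3.2673

3.2673 m^2


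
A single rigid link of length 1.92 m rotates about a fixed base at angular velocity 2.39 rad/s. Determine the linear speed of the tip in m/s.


v = L*omega = 1.92 * 2.39 = 4.5888

4.5888 m/s


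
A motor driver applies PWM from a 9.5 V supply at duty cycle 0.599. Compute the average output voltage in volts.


V_avg = V_supply * D = 9.5*0.599 = 5.6905

5.6905 V


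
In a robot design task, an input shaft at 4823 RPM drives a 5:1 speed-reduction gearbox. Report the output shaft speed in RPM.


omega_out = omega_in / N = 4823 / 5 = 964.6000

964.6000 RPM


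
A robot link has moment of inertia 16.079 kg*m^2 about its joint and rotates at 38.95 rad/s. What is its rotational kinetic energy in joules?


KE = (1/2)*I*omega^2 = 0.5*16.079*38.95^2 = 12196.7455

12196.7455 J


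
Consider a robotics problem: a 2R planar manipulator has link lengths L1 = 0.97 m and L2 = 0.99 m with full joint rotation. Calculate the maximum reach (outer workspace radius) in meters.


r_max = L1 + L2 = 0.97 + 0.99 = 1.9600

1.9600 m


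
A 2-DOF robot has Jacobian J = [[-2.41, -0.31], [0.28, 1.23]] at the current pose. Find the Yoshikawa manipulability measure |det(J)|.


det(J) = -2.41*1.23 - (-0.31)*(0.28) = -2.8775
|det(J)| = 2.8775

2.8775


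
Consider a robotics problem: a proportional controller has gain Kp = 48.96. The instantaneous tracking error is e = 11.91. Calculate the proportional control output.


u_P = Kp * e = 48.96 * 11.91 = 583.1136

583.1136


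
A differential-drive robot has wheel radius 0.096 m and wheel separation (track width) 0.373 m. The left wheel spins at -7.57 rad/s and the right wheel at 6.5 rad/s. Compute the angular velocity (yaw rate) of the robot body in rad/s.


omega = r*(wR - wL)/L = 0.096*(6.5 - (-7.57))/0.373 = 3.6212

3.6212 rad/s


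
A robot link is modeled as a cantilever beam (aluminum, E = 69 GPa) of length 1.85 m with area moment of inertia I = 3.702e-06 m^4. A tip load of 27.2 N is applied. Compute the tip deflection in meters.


delta = F*L^3/(3*E*I) = 27.2*1.85^3/(3*6.900e+10*3.702e-06)
      = 172.2202/766314 = 2.2474e-04

2.2474e-04 m


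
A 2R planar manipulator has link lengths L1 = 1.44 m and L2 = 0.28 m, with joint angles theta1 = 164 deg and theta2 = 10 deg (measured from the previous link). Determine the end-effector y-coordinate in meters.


y = L1*sin(th1) + L2*sin(th1+th2) = 1.44*sin(164 deg) + 0.28*sin(174 deg) = 0.4262

0.4262 m


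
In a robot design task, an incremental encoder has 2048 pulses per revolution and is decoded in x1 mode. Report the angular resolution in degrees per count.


resolution = 360 / (PPR * 1) = 360 / 2048 = 0.1758

0.1758 degrees


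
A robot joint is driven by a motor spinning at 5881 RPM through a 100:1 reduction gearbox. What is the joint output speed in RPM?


omega_joint = omega_motor / N = 5881 / 100 = 58.8100

58.8100 RPM


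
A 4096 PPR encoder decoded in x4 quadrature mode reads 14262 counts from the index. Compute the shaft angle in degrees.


angle = counts * 360 / (PPR*4) = 14262 * 360 / 16384 = 313.3740

313.3740 degrees


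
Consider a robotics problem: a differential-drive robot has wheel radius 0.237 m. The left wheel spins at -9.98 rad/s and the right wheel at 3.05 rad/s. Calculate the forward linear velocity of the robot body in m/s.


v = r*(wR + wL)/2 = 0.237*(3.05 + -9.98)/2 = -0.8212

-0.8212 m/s


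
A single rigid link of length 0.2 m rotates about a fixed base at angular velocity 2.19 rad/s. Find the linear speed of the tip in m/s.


v = L*omega = 0.2 * 2.19 = 0.4380

0.4380 m/s


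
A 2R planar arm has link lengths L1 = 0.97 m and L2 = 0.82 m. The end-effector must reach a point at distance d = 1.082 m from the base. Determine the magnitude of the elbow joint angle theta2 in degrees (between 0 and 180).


cos(th2) = (d^2 - L1^2 - L2^2)/(2*L1*L2) = (1.082^2 - 0.97^2 - 0.82^2)/(2*0.97*0.82) = -0.27820971
th2 = acos(-0.27820971) = 106.1534 deg

106.1534 degrees


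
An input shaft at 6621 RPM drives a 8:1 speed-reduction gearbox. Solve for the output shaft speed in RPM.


omega_out = omega_in / N = 6621 / 8 = 827.6250

827.6250 RPM


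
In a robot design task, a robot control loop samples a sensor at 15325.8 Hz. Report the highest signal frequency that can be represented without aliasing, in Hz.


f_max = f_s/2 = 15325.8/2 = 7662.9000

7662.9000 Hz


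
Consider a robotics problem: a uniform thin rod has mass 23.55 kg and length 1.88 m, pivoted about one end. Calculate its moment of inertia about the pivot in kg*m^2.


I = (1/3)*m*L^2 = (1/3)*23.55*1.88^2 = 27.7450

27.7450 kg*m^2


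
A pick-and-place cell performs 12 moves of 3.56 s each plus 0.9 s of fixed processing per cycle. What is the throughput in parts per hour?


T_cycle = 12*3.56 + 0.9 = 43.6200 s
rate = 3600/T = 82.5309

82.5309 parts/hour


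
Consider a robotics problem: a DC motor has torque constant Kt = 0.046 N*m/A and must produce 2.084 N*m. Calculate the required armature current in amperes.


I = tau / Kt = 2.084/0.046 = 45.3043

45.3043 A


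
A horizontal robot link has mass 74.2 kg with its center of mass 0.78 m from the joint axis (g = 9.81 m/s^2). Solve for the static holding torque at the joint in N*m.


tau = m*g*L = 74.2 * 9.81 * 0.78 = 567.7636

567.7636 N*m


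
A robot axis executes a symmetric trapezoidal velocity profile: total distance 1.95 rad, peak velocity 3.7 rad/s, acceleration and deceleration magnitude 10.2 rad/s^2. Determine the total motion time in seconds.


t_acc = v/a = 3.7/10.2 = 0.362745 s
d_acc = v^2/(2a) = 0.671078 rad (each ramp)
d_cruise = 1.95 - 2*0.671078 = 0.607844 rad
t_cruise = 0.607844/3.7 = 0.164282 s
t_total = 2*0.362745 + 0.164282 = 0.8898

0.8898 s


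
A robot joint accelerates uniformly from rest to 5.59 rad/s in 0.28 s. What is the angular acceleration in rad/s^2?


alpha = delta_omega / t = 5.59 / 0.28 = 19.9643

19.9643 rad/s^2


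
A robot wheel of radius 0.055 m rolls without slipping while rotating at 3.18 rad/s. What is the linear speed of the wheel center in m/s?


v = omega * r = 3.18 * 0.055 = 0.1749

0.1749 m/s


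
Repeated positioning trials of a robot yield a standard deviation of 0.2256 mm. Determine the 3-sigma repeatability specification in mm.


repeatability = 3*sigma = 3*0.2256 = 0.6768

0.6768 mm


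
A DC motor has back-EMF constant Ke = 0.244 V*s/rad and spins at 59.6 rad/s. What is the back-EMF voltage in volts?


V_emf = Ke * omega = 0.244*59.6 = 14.5424

14.5424 V


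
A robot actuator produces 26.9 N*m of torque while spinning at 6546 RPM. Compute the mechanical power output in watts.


omega = 6546 * 2*pi/60 = 685.495517 rad/s
P = tau * omega = 26.9 * 685.495517 = 18439.8294

18439.8294 W


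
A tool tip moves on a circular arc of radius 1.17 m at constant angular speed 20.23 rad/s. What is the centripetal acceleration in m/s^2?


a_c = omega^2 * r = 20.23^2 * 1.17 = 478.8259

478.8259 m/s^2


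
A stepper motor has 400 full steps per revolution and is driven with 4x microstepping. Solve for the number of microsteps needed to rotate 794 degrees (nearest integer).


step_size = 360/(400*4) = 360/1600 = 0.225000 deg
n = 794/(360/1600) = 794*1600/360 = 3528.8889 -> 3529

3529 steps


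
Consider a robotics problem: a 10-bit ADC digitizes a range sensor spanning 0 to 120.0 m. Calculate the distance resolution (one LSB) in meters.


res = range / 2^n = 120.0/2^10 = 120.0/1024 = 0.1172

0.1172 m


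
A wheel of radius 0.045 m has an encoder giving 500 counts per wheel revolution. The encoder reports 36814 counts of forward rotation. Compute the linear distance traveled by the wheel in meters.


revs = 36814/500 = 73.628000
d = revs * 2*pi*r = 73.628000 * 2*pi*0.045 = 20.8178

20.8178 m


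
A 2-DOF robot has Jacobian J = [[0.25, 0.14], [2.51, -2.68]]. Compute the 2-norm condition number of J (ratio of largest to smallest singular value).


JJ^T eigenvalues: trace(JJ^T) = 13.5646, det(JJ^T) = det(J)^2 = 1.04325796
s_max^2 = (13.5646 + sqrt(179.82534132))/2 = 13.48724857
s_min^2 = (13.5646 - sqrt(179.82534132))/2 = 0.07735143
kappa = s_max/s_min = sqrt(13.48724857/0.07735143) = 13.2047

13.2047


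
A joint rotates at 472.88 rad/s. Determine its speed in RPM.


RPM = 472.88 * 60/(2*pi) = 4515.6714

4515.6714 RPM


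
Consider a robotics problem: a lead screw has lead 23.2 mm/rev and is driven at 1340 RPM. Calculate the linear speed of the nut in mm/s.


v = lead * (RPM/60) = 23.2*1340/60 = 518.1333

518.1333 mm/s


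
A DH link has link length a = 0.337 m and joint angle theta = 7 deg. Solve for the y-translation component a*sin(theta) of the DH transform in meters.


a*sin(theta) = 0.337*sin(7 deg) = 0.0411

0.0411 m


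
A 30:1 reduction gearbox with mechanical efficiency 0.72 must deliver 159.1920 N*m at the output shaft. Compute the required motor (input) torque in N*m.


tau_in = tau_out / (N * eta) = 159.1920 / (30 * 0.72) = 7.3700

7.3700 N*m


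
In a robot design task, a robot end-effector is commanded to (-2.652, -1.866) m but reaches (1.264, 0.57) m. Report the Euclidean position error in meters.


dx = 1.264 - (-2.652) = 3.9160, dy = 0.57 - (-1.866) = 2.4360
err = sqrt(15.335056 + 5.934096) = 4.6118

4.6118 m


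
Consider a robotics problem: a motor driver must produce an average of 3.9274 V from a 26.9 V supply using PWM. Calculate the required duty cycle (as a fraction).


D = V_avg/V_supply = 3.9274/26.9 = 0.1460

0.1460


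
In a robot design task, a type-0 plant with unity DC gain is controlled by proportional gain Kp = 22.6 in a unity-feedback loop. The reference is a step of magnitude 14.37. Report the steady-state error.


e_ss = R/(1 + Kp) = 14.37/(1 + 22.6) = 14.37/23.6000 = 0.6089

0.6089


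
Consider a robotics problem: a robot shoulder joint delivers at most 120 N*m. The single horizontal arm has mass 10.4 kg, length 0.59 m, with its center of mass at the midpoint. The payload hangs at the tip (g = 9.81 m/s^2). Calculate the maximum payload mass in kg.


tau_arm = m_arm*g*(L/2) = 10.4*9.81*0.59/2 = 30.0971 N*m
tau_payload = tau_max - tau_arm = 120 - 30.0971 = 89.9029
m_payload = tau_payload / (g*L) = 89.9029 / (9.81*0.59) = 15.5329

15.5329 kg


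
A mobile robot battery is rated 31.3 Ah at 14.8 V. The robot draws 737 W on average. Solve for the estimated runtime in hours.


E = 31.3*14.8 = 463.2400 Wh
t = E/P = 463.2400/737 = 0.6285

0.6285 hours


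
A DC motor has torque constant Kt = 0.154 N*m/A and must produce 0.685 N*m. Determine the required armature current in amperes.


I = tau / Kt = 0.685/0.154 = 4.4481

4.4481 A


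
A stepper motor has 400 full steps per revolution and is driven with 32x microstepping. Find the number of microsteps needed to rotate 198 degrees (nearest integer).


step_size = 360/(400*32) = 360/12800 = 0.028125 deg
n = 198/(360/12800) = 198*12800/360 = 7040

7040 steps


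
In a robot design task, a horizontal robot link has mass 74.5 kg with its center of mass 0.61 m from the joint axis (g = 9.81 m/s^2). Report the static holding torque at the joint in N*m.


tau = m*g*L = 74.5 * 9.81 * 0.61 = 445.8154

445.8154 N*m


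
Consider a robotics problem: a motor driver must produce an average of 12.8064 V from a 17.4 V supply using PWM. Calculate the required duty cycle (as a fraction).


D = V_avg/V_supply = 12.8064/17.4 = 0.7360

0.7360


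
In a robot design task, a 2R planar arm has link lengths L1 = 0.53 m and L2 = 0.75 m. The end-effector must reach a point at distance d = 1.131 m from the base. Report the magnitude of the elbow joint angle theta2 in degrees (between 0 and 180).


cos(th2) = (d^2 - L1^2 - L2^2)/(2*L1*L2) = (1.131^2 - 0.53^2 - 0.75^2)/(2*0.53*0.75) = 0.54812704
th2 = acos(0.54812704) = 56.7614 deg

56.7614 degrees


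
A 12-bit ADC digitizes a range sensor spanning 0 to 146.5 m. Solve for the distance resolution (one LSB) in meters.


res = range / 2^n = 146.5/2^12 = 146.5/4096 = 0.0358

0.0358 m


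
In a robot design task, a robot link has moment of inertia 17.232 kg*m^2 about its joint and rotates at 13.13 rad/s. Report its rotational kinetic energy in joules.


KE = (1/2)*I*omega^2 = 0.5*17.232*13.13^2 = 1485.3717

1485.3717 J


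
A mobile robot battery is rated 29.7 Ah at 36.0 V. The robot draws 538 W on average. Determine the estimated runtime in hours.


E = 29.7*36.0 = 1069.2000 Wh
t = E/P = 1069.2000/538 = 1.9874

1.9874 hours


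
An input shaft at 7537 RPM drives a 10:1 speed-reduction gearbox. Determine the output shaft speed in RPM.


omega_out = omega_in / N = 7537 / 10 = 753.7000

753.7000 RPM


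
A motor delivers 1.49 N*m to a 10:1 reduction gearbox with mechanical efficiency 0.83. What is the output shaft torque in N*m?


tau_out = tau_in * N * eta = 1.49 * 10 * 0.83 = 12.3670

12.3670 N*m


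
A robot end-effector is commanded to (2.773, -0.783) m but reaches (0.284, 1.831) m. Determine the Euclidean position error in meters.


dx = 0.284 - (2.773) = -2.4890, dy = 1.831 - (-0.783) = 2.6140
err = sqrt(6.195121 + 6.832996) = 3.6094

3.6094 m


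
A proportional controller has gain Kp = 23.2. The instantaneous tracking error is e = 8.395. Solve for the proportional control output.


u_P = Kp * e = 23.2 * 8.395 = 194.7640

194.7640


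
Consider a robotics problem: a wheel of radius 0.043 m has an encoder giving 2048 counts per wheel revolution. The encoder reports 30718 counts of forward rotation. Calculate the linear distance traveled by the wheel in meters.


revs = 30718/2048 = 14.999023
d = revs * 2*pi*r = 14.999023 * 2*pi*0.043 = 4.0524

4.0524 m


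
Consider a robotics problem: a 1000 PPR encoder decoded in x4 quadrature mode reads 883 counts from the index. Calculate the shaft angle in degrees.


angle = counts * 360 / (PPR*4) = 883 * 360 / 4000 = 79.4700

79.4700 degrees


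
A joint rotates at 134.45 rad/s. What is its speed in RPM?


RPM = 134.45 * 60/(2*pi) = 1283.9029

1283.9029 RPM


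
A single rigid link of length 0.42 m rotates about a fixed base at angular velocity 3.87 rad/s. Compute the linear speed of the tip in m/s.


v = L*omega = 0.42 * 3.87 = 1.6254

1.6254 m/s


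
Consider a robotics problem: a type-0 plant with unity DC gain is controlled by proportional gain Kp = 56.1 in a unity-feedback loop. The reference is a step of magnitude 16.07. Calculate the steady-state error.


e_ss = R/(1 + Kp) = 16.07/(1 + 56.1) = 16.07/57.1000 = 0.2814

0.2814


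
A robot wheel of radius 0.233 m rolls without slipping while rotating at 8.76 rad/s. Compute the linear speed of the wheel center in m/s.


v = omega * r = 8.76 * 0.233 = 2.0411

2.0411 m/s


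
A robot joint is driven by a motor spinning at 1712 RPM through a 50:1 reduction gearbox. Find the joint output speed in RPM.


omega_joint = omega_motor / N = 1712 / 50 = 34.2400

34.2400 RPM


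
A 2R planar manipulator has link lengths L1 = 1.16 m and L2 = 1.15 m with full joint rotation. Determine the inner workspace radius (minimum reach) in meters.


r_min = |L1 - L2| = |1.16 - 1.15| = 0.0100

0.0100 m


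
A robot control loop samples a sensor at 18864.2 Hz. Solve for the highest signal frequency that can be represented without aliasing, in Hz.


f_max = f_s/2 = 18864.2/2 = 9432.1000

9432.1000 Hz


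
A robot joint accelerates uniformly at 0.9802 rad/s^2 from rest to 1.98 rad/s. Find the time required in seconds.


t = delta_omega / alpha = 1.98 / 0.9802 = 2.0200

2.0200 s


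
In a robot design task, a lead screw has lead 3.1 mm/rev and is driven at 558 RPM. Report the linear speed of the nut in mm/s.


v = lead * (RPM/60) = 3.1*558/60 = 28.8300

28.8300 mm/s


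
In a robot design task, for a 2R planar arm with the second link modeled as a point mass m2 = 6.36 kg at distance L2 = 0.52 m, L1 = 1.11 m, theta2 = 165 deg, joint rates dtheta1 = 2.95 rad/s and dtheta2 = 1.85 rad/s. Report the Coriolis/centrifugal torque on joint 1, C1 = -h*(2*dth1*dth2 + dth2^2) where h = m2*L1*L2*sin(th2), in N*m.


h = m2*L1*L2*sin(th2) = 6.36*1.11*0.52*sin(165 deg) = 0.950123
C1 = -h*(2*2.95*1.85 + 1.85^2) = -0.950123*14.3375 = -13.6224

-13.6224 N*m


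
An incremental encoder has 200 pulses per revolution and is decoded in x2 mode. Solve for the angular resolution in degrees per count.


resolution = 360 / (PPR * 2) = 360 / 400 = 0.9000

0.9000 degrees


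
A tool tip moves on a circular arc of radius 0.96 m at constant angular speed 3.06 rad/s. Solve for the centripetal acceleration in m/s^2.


a_c = omega^2 * r = 3.06^2 * 0.96 = 8.9891

8.9891 m/s^2


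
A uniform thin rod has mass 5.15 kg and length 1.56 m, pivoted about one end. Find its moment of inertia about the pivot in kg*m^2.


I = (1/3)*m*L^2 = (1/3)*5.15*1.56^2 = 4.1777

4.1777 kg*m^2


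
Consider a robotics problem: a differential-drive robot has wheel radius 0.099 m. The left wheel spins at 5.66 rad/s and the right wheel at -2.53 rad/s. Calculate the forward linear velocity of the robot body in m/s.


v = r*(wR + wL)/2 = 0.099*(-2.53 + 5.66)/2 = 0.1549

0.1549 m/s


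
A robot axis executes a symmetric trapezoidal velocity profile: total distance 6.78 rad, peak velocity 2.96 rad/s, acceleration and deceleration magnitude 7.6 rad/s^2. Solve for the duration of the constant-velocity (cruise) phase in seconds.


t_acc = v/a = 0.389474 s, d_acc = v^2/(2a) = 0.576421 rad each
d_cruise = 6.78 - 2*0.576421 = 5.627158 rad
t_cruise = d_cruise/v = 5.627158/2.96 = 1.9011

1.9011 s


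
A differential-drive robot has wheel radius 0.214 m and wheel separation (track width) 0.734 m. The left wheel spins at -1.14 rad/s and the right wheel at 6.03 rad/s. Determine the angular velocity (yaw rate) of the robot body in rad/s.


omega = r*(wR - wL)/L = 0.214*(6.03 - (-1.14))/0.734 = 2.0904

2.0904 rad/s


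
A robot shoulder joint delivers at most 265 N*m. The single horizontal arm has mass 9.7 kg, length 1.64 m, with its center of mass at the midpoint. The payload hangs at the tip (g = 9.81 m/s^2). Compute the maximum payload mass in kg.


tau_arm = m_arm*g*(L/2) = 9.7*9.81*1.64/2 = 78.0287 N*m
tau_payload = tau_max - tau_arm = 265 - 78.0287 = 186.9713
m_payload = tau_payload / (g*L) = 186.9713 / (9.81*1.64) = 11.6215

11.6215 kg


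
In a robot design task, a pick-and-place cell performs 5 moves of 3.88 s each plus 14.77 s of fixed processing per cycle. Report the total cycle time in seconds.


T = 5*3.88 + 14.77 = 34.1700

34.1700 s


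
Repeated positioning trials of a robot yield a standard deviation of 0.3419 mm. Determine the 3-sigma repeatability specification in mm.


repeatability = 3*sigma = 3*0.3419 = 1.0257

1.0257 mm


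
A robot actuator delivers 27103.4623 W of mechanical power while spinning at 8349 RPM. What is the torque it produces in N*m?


omega = 8349 * 2*pi/60 = 874.305235 rad/s
tau = P / omega = 27103.4623 / 874.305235 = 31.0000

31.0000 N*m


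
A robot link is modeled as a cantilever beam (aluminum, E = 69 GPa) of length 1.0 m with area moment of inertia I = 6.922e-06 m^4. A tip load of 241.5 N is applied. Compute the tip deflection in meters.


delta = F*L^3/(3*E*I) = 241.5*1.0^3/(3*6.900e+10*6.922e-06)
      = 241.5/1432854 = 1.6854e-04

1.6854e-04 m


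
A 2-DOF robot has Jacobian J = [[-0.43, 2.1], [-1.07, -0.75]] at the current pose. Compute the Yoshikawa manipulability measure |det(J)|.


det(J) = -0.43*-0.75 - (2.1)*(-1.07) = 2.5695
|det(J)| = 2.5695

2.5695


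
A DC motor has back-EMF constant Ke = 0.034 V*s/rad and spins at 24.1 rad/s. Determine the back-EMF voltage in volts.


V_emf = Ke * omega = 0.034*24.1 = 0.8194

0.8194 V


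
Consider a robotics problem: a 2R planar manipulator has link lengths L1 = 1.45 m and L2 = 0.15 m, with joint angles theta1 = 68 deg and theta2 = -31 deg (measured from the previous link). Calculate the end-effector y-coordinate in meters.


y = L1*sin(th1) + L2*sin(th1+th2) = 1.45*sin(68 deg) + 0.15*sin(37 deg) = 1.4347

1.4347 m


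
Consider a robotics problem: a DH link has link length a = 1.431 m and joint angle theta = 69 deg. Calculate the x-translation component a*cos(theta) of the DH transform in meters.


a*cos(theta) = 1.431*cos(69 deg) = 0.5128

0.5128 m


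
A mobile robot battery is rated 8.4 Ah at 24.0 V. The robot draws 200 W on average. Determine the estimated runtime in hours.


E = 8.4*24.0 = 201.6000 Wh
t = E/P = 201.6000/200 = 1.0080

1.0080 hours


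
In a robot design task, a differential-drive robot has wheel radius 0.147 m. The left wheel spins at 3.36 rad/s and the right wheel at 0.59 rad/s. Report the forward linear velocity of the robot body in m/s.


v = r*(wR + wL)/2 = 0.147*(0.59 + 3.36)/2 = 0.2903

0.2903 m/s


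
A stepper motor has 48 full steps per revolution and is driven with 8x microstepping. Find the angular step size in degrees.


step = 360/(48*8) = 360/384 = 0.9375

0.9375 degrees


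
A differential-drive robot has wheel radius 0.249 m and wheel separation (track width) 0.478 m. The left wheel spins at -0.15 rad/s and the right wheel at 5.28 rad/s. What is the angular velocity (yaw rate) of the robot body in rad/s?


omega = r*(wR - wL)/L = 0.249*(5.28 - (-0.15))/0.478 = 2.8286

2.8286 rad/s


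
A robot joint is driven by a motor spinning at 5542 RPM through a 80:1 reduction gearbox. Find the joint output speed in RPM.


omega_joint = omega_motor / N = 5542 / 80 = 69.2750

69.2750 RPM


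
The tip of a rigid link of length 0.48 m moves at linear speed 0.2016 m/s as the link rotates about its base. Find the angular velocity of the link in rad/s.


omega = v / L = 0.2016 / 0.48 = 0.4200

0.4200 rad/s


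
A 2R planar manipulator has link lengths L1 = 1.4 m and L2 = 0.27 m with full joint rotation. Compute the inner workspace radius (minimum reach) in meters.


r_min = |L1 - L2| = |1.4 - 0.27| = 1.1300

1.1300 m


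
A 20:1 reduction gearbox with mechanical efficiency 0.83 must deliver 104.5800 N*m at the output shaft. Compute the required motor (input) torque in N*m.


tau_in = tau_out / (N * eta) = 104.5800 / (20 * 0.83) = 6.3000

6.3000 N*m


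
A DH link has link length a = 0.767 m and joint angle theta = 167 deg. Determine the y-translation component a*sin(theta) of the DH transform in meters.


a*sin(theta) = 0.767*sin(167 deg) = 0.1725

0.1725 m


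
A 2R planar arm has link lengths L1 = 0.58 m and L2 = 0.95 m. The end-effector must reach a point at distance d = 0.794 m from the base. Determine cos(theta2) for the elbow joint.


cos(th2) = (d^2 - L1^2 - L2^2)/(2*L1*L2) = (0.794^2 - 0.58^2 - 0.95^2)/(2*0.58*0.95) = -0.5521

-0.5521


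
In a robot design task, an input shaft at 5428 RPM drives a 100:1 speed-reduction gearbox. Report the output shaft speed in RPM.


omega_out = omega_in / N = 5428 / 100 = 54.2800

54.2800 RPM


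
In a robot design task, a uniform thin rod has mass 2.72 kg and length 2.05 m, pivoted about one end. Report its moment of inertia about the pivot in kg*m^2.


I = (1/3)*m*L^2 = (1/3)*2.72*2.05^2 = 3.8103

3.8103 kg*m^2


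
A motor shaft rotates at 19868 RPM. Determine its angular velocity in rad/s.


omega = 19868 * 2*pi/60 = 2080.5721

2080.5721 rad/s


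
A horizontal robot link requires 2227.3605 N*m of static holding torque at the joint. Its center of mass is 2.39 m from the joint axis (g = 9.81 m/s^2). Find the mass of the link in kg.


m = tau / (g*L) = 2227.3605 / (9.81 * 2.39) = 95.0000

95.0000 kg


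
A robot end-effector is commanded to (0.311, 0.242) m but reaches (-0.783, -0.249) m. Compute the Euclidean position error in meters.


dx = -0.783 - (0.311) = -1.0940, dy = -0.249 - (0.242) = -0.4910
err = sqrt(1.196836 + 0.241081) = 1.1991

1.1991 m


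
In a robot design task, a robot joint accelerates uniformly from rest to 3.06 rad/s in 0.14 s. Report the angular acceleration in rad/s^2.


alpha = delta_omega / t = 3.06 / 0.14 = 21.8571

21.8571 rad/s^2


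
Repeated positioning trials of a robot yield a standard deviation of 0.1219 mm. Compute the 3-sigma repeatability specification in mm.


repeatability = 3*sigma = 3*0.1219 = 0.3657

0.3657 mm


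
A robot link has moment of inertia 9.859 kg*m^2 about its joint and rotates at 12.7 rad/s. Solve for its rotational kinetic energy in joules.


KE = (1/2)*I*omega^2 = 0.5*9.859*12.7^2 = 795.0791

795.0791 J


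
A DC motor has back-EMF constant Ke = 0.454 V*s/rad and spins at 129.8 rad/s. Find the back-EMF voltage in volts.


V_emf = Ke * omega = 0.454*129.8 = 58.9292

58.9292 V


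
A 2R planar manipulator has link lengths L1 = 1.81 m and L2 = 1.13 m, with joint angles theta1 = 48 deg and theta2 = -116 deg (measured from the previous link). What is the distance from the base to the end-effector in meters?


x = L1*cos(th1) + L2*cos(th1+th2) = 1.634432
y = L1*sin(th1) + L2*sin(th1+th2) = 0.297374
d = sqrt(x^2 + y^2) = sqrt(2.671368 + 0.088431) = 1.6613

1.6613 m


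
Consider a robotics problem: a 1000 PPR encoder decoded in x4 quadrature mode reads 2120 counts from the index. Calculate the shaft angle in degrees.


angle = counts * 360 / (PPR*4) = 2120 * 360 / 4000 = 190.8000

190.8000 degrees


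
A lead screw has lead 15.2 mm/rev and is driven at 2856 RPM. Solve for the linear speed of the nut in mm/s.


v = lead * (RPM/60) = 15.2*2856/60 = 723.5200

723.5200 mm/s


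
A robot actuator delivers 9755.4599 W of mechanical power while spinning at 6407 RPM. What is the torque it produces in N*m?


omega = 6407 * 2*pi/60 = 670.939471 rad/s
tau = P / omega = 9755.4599 / 670.939471 = 14.5400

14.5400 N*m


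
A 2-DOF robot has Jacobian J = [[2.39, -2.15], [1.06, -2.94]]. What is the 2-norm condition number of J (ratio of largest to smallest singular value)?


JJ^T eigenvalues: trace(JJ^T) = 20.1018, det(JJ^T) = det(J)^2 = 22.53970576
s_max^2 = (20.1018 + sqrt(313.92354020))/2 = 18.90984379
s_min^2 = (20.1018 - sqrt(313.92354020))/2 = 1.19195621
kappa = s_max/s_min = sqrt(18.90984379/1.19195621) = 3.9830

3.9830


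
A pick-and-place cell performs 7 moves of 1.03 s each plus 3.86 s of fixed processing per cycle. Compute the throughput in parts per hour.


T_cycle = 7*1.03 + 3.86 = 11.0700 s
rate = 3600/T = 325.2033

325.2033 parts/hour


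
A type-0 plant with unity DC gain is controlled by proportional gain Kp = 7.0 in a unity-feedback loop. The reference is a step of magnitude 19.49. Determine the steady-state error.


e_ss = R/(1 + Kp) = 19.49/(1 + 7.0) = 19.49/8.0000 = 2.4362

2.4362


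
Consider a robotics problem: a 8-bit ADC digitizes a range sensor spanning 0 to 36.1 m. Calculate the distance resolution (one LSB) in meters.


res = range / 2^n = 36.1/2^8 = 36.1/256 = 0.1410

0.1410 m


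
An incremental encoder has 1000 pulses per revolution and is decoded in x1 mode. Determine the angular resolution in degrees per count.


resolution = 360 / (PPR * 1) = 360 / 1000 = 0.3600

0.3600 degrees


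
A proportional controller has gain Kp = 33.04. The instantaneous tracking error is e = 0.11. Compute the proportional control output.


u_P = Kp * e = 33.04 * 0.11 = 3.6344

3.6344


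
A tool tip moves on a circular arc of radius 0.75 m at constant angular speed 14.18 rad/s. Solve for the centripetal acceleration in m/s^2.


a_c = omega^2 * r = 14.18^2 * 0.75 = 150.8043

150.8043 m/s^2


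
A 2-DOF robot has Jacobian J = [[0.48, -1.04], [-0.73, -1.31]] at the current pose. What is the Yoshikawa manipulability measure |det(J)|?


det(J) = 0.48*-1.31 - (-1.04)*(-0.73) = -1.3880
|det(J)| = 1.3880

1.3880


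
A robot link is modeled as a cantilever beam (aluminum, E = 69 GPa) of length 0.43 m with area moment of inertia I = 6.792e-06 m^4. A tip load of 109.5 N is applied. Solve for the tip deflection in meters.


delta = F*L^3/(3*E*I) = 109.5*0.43^3/(3*6.900e+10*6.792e-06)
      = 8.7060165/1405944 = 6.1923e-06

6.1923e-06 m


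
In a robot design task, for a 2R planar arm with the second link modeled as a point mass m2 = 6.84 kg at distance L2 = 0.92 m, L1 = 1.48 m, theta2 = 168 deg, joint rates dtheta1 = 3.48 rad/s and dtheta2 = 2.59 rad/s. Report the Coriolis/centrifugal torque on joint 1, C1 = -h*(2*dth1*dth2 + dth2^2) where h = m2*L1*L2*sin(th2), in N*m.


h = m2*L1*L2*sin(th2) = 6.84*1.48*0.92*sin(168 deg) = 1.936353
C1 = -h*(2*3.48*2.59 + 2.59^2) = -1.936353*24.7345 = -47.8947

-47.8947 N*m


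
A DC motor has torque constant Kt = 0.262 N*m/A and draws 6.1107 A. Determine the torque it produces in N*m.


tau = Kt * I = 0.262*6.1107 = 1.6010

1.6010 N*m


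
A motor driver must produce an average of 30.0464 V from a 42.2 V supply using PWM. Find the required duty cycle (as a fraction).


D = V_avg/V_supply = 30.0464/42.2 = 0.7120

0.7120


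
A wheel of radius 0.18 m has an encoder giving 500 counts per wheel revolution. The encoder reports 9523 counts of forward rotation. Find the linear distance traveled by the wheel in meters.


revs = 9523/500 = 19.046000
d = revs * 2*pi*r = 19.046000 * 2*pi*0.18 = 21.5405

21.5405 m


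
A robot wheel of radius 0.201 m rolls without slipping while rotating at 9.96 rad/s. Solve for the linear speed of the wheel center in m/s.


v = omega * r = 9.96 * 0.201 = 2.0020

2.0020 m/s


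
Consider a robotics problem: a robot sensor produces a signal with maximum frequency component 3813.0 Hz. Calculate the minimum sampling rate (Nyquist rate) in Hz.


f_s,min = 2*f_max = 2*3813.0 = 7626.0000

7626.0000 Hz


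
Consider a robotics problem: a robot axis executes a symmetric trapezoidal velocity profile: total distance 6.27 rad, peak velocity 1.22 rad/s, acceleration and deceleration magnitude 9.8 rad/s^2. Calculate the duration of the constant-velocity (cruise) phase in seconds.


t_acc = v/a = 0.124490 s, d_acc = v^2/(2a) = 0.075939 rad each
d_cruise = 6.27 - 2*0.075939 = 6.118122 rad
t_cruise = d_cruise/v = 6.118122/1.22 = 5.0149

5.0149 s


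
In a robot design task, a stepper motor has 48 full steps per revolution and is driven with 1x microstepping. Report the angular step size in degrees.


step = 360/(48*1) = 360/48 = 7.5000

7.5000 degrees
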